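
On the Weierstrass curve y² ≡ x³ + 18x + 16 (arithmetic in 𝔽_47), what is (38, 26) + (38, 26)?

(30, 25)

tangent at (38, 26): λ = (3·38² + 18)/(2·26) ≡ 26/5. 5⁻¹ ≡ 19 (mod 47), so λ ≡ 26·19 ≡ 24.
  x = λ² - 38 - 38 = 576 - 76 ≡ 30; y = λ·(38 - 30) - 26 ≡ 25. → (30, 25)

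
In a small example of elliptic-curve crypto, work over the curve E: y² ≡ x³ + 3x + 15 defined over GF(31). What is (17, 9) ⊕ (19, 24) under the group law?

(28, 17)

(17, 9) + (19, 24). λ = (24 - 9)/(19 - 17) ≡ 15/2 mod 31. 2⁻¹ ≡ 16 (mod 31) since 2·16 = 32 ≡ 1, so λ ≡ 23.
  x = λ² - 17 - 19 = 529 - 36 ≡ 28; y = λ·(17 - 28) - 9 ≡ 17. → (28, 17)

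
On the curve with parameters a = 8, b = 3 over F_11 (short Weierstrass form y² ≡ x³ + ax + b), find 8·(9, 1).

O

Write G = (9, 1).
Double-and-add on 8 = (1000)₂. Start with G = (9, 1) for the leading 1-bit.
double: tangent at (9, 1): λ = (3·9² + 8)/(2·1) ≡ 9/2. 2⁻¹ ≡ 6 (mod 11), so λ ≡ 9·6 ≡ 10.
  x = λ² - 9 - 9 = 100 - 18 ≡ 5; y = λ·(9 - 5) - 1 ≡ 6. → (5, 6)
double: tangent at (5, 6): λ = (3·5² + 8)/(2·6) ≡ 6/1. 1⁻¹ ≡ 1 (mod 11) since 1·1 = 1 ≡ 1, so λ ≡ 6·1 ≡ 6.
  x = λ² - 5 - 5 = 36 - 10 ≡ 4; y = λ·(5 - 4) - 6 ≡ 0. → (4, 0)
double: (4, 0) + (4, 0): same x and y₁ ≡ -y₂, so the sum is 𝒪.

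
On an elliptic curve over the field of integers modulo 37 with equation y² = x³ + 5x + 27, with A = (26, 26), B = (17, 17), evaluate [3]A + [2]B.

(23, 32)

First 3A:
Repeated addition: build up to 3A.
2A: tangent at (26, 26): λ = (3·26² + 5)/(2·26) ≡ 35/15. 15⁻¹ ≡ 5 (mod 37) since 15·5 = 75 ≡ 1, so λ ≡ 35·5 ≡ 27.
  x = λ² - 26 - 26 = 729 - 52 ≡ 11; y = λ·(26 - 11) - 26 ≡ 9. → (11, 9)
3A: (11, 9) + (26, 26). λ = (26 - 9)/(26 - 11) ≡ 17/15 mod 37. 15⁻¹ ≡ 5 (mod 37) since 15·5 = 75 ≡ 1, so λ ≡ 11.
  x = λ² - 11 - 26 = 121 - 37 ≡ 10; y = λ·(11 - 10) - 9 ≡ 2. → (10, 2)
3A = (10, 2).
Next 2B:
Repeated addition: build up to 2B.
2B: tangent at (17, 17): λ = (3·17² + 5)/(2·17) ≡ 21/34. 34⁻¹ ≡ 12 (mod 37) since 34·12 = 408 ≡ 1, so λ ≡ 21·12 ≡ 30.
  x = λ² - 17 - 17 = 900 - 34 ≡ 15; y = λ·(17 - 15) - 17 ≡ 6. → (15, 6)
2B = (15, 6).
Finally 3A + 2B:
(10, 2) + (15, 6). λ = (6 - 2)/(15 - 10) ≡ 4/5 mod 37. 5⁻¹ ≡ 15 (mod 37), so λ ≡ 23.
  x = λ² - 10 - 15 = 529 - 25 ≡ 23; y = λ·(10 - 23) - 2 ≡ 32. → (23, 32)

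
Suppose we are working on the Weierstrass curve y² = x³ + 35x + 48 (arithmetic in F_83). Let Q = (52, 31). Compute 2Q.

(27, 80)

tangent at (52, 31): λ = (3·52² + 35)/(2·31) ≡ 13/62. 62⁻¹ ≡ 79 (mod 83), so λ ≡ 13·79 ≡ 31.
  x = λ² - 52 - 52 = 961 - 104 ≡ 27; y = λ·(52 - 27) - 31 ≡ 80. → (27, 80)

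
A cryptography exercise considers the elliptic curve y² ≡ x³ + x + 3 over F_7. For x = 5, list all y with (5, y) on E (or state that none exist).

0

x³ + 1x + 3 = 133 ≡ 0 (mod 7).
Only y = 0 satisfies y² ≡ 0.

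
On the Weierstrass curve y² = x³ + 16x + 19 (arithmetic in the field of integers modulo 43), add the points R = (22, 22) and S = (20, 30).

(22, 22) + (20, 30). λ = (30 - 22)/(20 - 22) ≡ 8/41 mod 43. 41⁻¹ ≡ 21 (mod 43), so λ ≡ 39.
  x = λ² - 22 - 20 = 1521 - 42 ≡ 17; y = λ·(22 - 17) - 22 ≡ 1. → (17, 1)

(17, 1)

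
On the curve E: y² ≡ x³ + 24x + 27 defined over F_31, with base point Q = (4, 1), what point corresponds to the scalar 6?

(23, 6)

Double-and-add on 6 = (110)₂. Start with Q = (4, 1) for the leading 1-bit.
double: tangent at (4, 1): λ = (3·4² + 24)/(2·1) ≡ 10/2. 2⁻¹ ≡ 16 (mod 31), so λ ≡ 10·16 ≡ 5.
  x = λ² - 4 - 4 = 25 - 8 ≡ 17; y = λ·(4 - 17) - 1 ≡ 27. → (17, 27)
add Q: (17, 27) + (4, 1). λ = (1 - 27)/(4 - 17) ≡ 5/18 mod 31. 18⁻¹ ≡ 19 (mod 31), so λ ≡ 2.
  x = λ² - 17 - 4 = 4 - 21 ≡ 14; y = λ·(17 - 14) - 27 ≡ 10. → (14, 10)
double: tangent at (14, 10): λ = (3·14² + 24)/(2·10) ≡ 23/20. 20⁻¹ ≡ 14 (mod 31), so λ ≡ 23·14 ≡ 12.
  x = λ² - 14 - 14 = 144 - 28 ≡ 23; y = λ·(14 - 23) - 10 ≡ 6. → (23, 6)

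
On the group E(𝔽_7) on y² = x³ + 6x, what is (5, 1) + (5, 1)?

tangent at (5, 1): λ = (3·5² + 6)/(2·1) ≡ 4/2. 2⁻¹ ≡ 4 (mod 7) since 2·4 = 8 ≡ 1, so λ ≡ 4·4 ≡ 2.
  x = λ² - 5 - 5 = 4 - 10 ≡ 1; y = λ·(5 - 1) - 1 ≡ 0. → (1, 0)

(1, 0)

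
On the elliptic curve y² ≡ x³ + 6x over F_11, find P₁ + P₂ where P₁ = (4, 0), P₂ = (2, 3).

(10, 9)

(4, 0) + (2, 3). λ = (3 - 0)/(2 - 4) ≡ 3/9 mod 11. 9⁻¹ ≡ 5 (mod 11) since 9·5 = 45 ≡ 1, so λ ≡ 4.
  x = λ² - 4 - 2 = 16 - 6 ≡ 10; y = λ·(4 - 10) - 0 ≡ 9. → (10, 9)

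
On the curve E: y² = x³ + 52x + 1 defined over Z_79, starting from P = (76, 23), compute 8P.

Double-and-add on 8 = (1000)₂. Start with P = (76, 23) for the leading 1-bit.
double: tangent at (76, 23): λ = (3·76² + 52)/(2·23) ≡ 0/46. 46⁻¹ ≡ 67 (mod 79), so λ ≡ 0·67 ≡ 0.
  x = λ² - 76 - 76 = 0 - 152 ≡ 6; y = λ·(76 - 6) - 23 ≡ 56. → (6, 56)
double: tangent at (6, 56): λ = (3·6² + 52)/(2·56) ≡ 2/33. 33⁻¹ ≡ 12 (mod 79), so λ ≡ 2·12 ≡ 24.
  x = λ² - 6 - 6 = 576 - 12 ≡ 11; y = λ·(6 - 11) - 56 ≡ 61. → (11, 61)
double: tangent at (11, 61): λ = (3·11² + 52)/(2·61) ≡ 20/43. 43⁻¹ ≡ 68 (mod 79), so λ ≡ 20·68 ≡ 17.
  x = λ² - 11 - 11 = 289 - 22 ≡ 30; y = λ·(11 - 30) - 61 ≡ 11. → (30, 11)

(30, 11)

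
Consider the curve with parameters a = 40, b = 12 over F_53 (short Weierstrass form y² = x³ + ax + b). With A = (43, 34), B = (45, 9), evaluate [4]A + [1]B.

First 4A:
Double-and-add on 4 = (100)₂. Start with A = (43, 34) for the leading 1-bit.
double: tangent at (43, 34): λ = (3·43² + 40)/(2·34) ≡ 22/15. 15⁻¹ ≡ 46 (mod 53), so λ ≡ 22·46 ≡ 5.
  x = λ² - 43 - 43 = 25 - 86 ≡ 45; y = λ·(43 - 45) - 34 ≡ 9. → (45, 9)
double: tangent at (45, 9): λ = (3·45² + 40)/(2·9) ≡ 20/18. 18⁻¹ ≡ 3 (mod 53), so λ ≡ 20·3 ≡ 7.
  x = λ² - 45 - 45 = 49 - 90 ≡ 12; y = λ·(45 - 12) - 9 ≡ 10. → (12, 10)
4A = (12, 10).
Finally 4A + B:
(12, 10) + (45, 9). λ = (9 - 10)/(45 - 12) ≡ 52/33 mod 53. 33⁻¹ ≡ 45 (mod 53) since 33·45 = 1485 ≡ 1, so λ ≡ 8.
  x = λ² - 12 - 45 = 64 - 57 ≡ 7; y = λ·(12 - 7) - 10 ≡ 30. → (7, 30)

(7, 30)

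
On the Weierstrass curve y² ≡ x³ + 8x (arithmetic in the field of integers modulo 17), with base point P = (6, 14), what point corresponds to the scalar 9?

Repeated addition: build up to 9P.
2P: tangent at (6, 14): λ = (3·6² + 8)/(2·14) ≡ 14/11. 11⁻¹ ≡ 14 (mod 17), so λ ≡ 14·14 ≡ 9.
  x = λ² - 6 - 6 = 81 - 12 ≡ 1; y = λ·(6 - 1) - 14 ≡ 14. → (1, 14)
3P: (1, 14) + (6, 14). λ = (14 - 14)/(6 - 1) ≡ 0/5 mod 17. 5⁻¹ ≡ 7 (mod 17), so λ ≡ 0.
  x = λ² - 1 - 6 = 0 - 7 ≡ 10; y = λ·(1 - 10) - 14 ≡ 3. → (10, 3)
4P: (10, 3) + (6, 14). λ = (14 - 3)/(6 - 10) ≡ 11/13 mod 17. 13⁻¹ ≡ 4 (mod 17), so λ ≡ 10.
  x = λ² - 10 - 6 = 100 - 16 ≡ 16; y = λ·(10 - 16) - 3 ≡ 5. → (16, 5)
5P: (16, 5) + (6, 14). λ = (14 - 5)/(6 - 16) ≡ 9/7 mod 17. 7⁻¹ ≡ 5 (mod 17) since 7·5 = 35 ≡ 1, so λ ≡ 11.
  x = λ² - 16 - 6 = 121 - 22 ≡ 14; y = λ·(16 - 14) - 5 ≡ 0. → (14, 0)
6P: (14, 0) + (6, 14). λ = (14 - 0)/(6 - 14) ≡ 14/9 mod 17. 9⁻¹ ≡ 2 (mod 17) since 9·2 = 18 ≡ 1, so λ ≡ 11.
  x = λ² - 14 - 6 = 121 - 20 ≡ 16; y = λ·(14 - 16) - 0 ≡ 12. → (16, 12)
7P: (16, 12) + (6, 14). λ = (14 - 12)/(6 - 16) ≡ 2/7 mod 17. 7⁻¹ ≡ 5 (mod 17) since 7·5 = 35 ≡ 1, so λ ≡ 10.
  x = λ² - 16 - 6 = 100 - 22 ≡ 10; y = λ·(16 - 10) - 12 ≡ 14. → (10, 14)
8P: (10, 14) + (6, 14). λ = (14 - 14)/(6 - 10) ≡ 0/13 mod 17. 13⁻¹ ≡ 4 (mod 17), so λ ≡ 0.
  x = λ² - 10 - 6 = 0 - 16 ≡ 1; y = λ·(10 - 1) - 14 ≡ 3. → (1, 3)
9P: (1, 3) + (6, 14). λ = (14 - 3)/(6 - 1) ≡ 11/5 mod 17. 5⁻¹ ≡ 7 (mod 17), so λ ≡ 9.
  x = λ² - 1 - 6 = 81 - 7 ≡ 6; y = λ·(1 - 6) - 3 ≡ 3. → (6, 3)

(6, 3)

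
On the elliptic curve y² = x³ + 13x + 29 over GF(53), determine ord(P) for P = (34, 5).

3

2P: tangent at (34, 5): λ = (3·34² + 13)/(2·5) ≡ 36/10. 10⁻¹ ≡ 16 (mod 53) since 10·16 = 160 ≡ 1, so λ ≡ 36·16 ≡ 46.
  x = λ² - 34 - 34 = 2116 - 68 ≡ 34; y = λ·(34 - 34) - 5 ≡ 48. → (34, 48)
3P: (34, 48) + (34, 5): same x and y₁ ≡ -y₂, so the sum is O.
3P = O, so the order is 3.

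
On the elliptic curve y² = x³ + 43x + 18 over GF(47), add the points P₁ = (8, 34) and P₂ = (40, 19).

(0, 21)

(8, 34) + (40, 19). λ = (19 - 34)/(40 - 8) ≡ 32/32 mod 47. 32⁻¹ ≡ 25 (mod 47), so λ ≡ 1.
  x = λ² - 8 - 40 = 1 - 48 ≡ 0; y = λ·(8 - 0) - 34 ≡ 21. → (0, 21)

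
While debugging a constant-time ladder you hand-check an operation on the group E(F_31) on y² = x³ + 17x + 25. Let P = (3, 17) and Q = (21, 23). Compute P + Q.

(14, 0)

(3, 17) + (21, 23). λ = (23 - 17)/(21 - 3) ≡ 6/18 mod 31. 18⁻¹ ≡ 19 (mod 31), so λ ≡ 21.
  x = λ² - 3 - 21 = 441 - 24 ≡ 14; y = λ·(3 - 14) - 17 ≡ 0. → (14, 0)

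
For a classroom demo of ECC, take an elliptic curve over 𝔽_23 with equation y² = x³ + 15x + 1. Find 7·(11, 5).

Write Q = (11, 5).
Repeated addition: build up to 7Q.
2Q: tangent at (11, 5): λ = (3·11² + 15)/(2·5) ≡ 10/10. 10⁻¹ ≡ 7 (mod 23) since 10·7 = 70 ≡ 1, so λ ≡ 10·7 ≡ 1.
  x = λ² - 11 - 11 = 1 - 22 ≡ 2; y = λ·(11 - 2) - 5 ≡ 4. → (2, 4)
3Q: (2, 4) + (11, 5). λ = (5 - 4)/(11 - 2) ≡ 1/9 mod 23. 9⁻¹ ≡ 18 (mod 23), so λ ≡ 18.
  x = λ² - 2 - 11 = 324 - 13 ≡ 12; y = λ·(2 - 12) - 4 ≡ 0. → (12, 0)
4Q: (12, 0) + (11, 5). λ = (5 - 0)/(11 - 12) ≡ 5/22 mod 23. 22⁻¹ ≡ 22 (mod 23), so λ ≡ 18.
  x = λ² - 12 - 11 = 324 - 23 ≡ 2; y = λ·(12 - 2) - 0 ≡ 19. → (2, 19)
5Q: (2, 19) + (11, 5). λ = (5 - 19)/(11 - 2) ≡ 9/9 mod 23. 9⁻¹ ≡ 18 (mod 23), so λ ≡ 1.
  x = λ² - 2 - 11 = 1 - 13 ≡ 11; y = λ·(2 - 11) - 19 ≡ 18. → (11, 18)
6Q: (11, 18) + (11, 5): same x and y₁ ≡ -y₂, so the sum is O.
7Q: O + (11, 5) = (11, 5) (identity).

(11, 5)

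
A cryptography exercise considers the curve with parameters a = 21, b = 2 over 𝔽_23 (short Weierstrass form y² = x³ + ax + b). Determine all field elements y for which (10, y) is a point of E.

x³ + 21x + 2 = 1212 ≡ 16 (mod 23).
Square roots of 16 mod 23: 4 and 19 (since 4² = 16 ≡ 16).

4, 19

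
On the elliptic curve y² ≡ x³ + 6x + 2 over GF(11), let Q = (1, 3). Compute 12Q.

(3, 6)

Repeated addition: build up to 12Q.
2Q: tangent at (1, 3): λ = (3·1² + 6)/(2·3) ≡ 9/6. 6⁻¹ ≡ 2 (mod 11) since 6·2 = 12 ≡ 1, so λ ≡ 9·2 ≡ 7.
  x = λ² - 1 - 1 = 49 - 2 ≡ 3; y = λ·(1 - 3) - 3 ≡ 5. → (3, 5)
3Q: (3, 5) + (1, 3). λ = (3 - 5)/(1 - 3) ≡ 9/9 mod 11. 9⁻¹ ≡ 5 (mod 11) since 9·5 = 45 ≡ 1, so λ ≡ 1.
  x = λ² - 3 - 1 = 1 - 4 ≡ 8; y = λ·(3 - 8) - 5 ≡ 1. → (8, 1)
4Q: (8, 1) + (1, 3). λ = (3 - 1)/(1 - 8) ≡ 2/4 mod 11. 4⁻¹ ≡ 3 (mod 11), so λ ≡ 6.
  x = λ² - 8 - 1 = 36 - 9 ≡ 5; y = λ·(8 - 5) - 1 ≡ 6. → (5, 6)
5Q: (5, 6) + (1, 3). λ = (3 - 6)/(1 - 5) ≡ 8/7 mod 11. 7⁻¹ ≡ 8 (mod 11) since 7·8 = 56 ≡ 1, so λ ≡ 9.
  x = λ² - 5 - 1 = 81 - 6 ≡ 9; y = λ·(5 - 9) - 6 ≡ 2. → (9, 2)
6Q: (9, 2) + (1, 3). λ = (3 - 2)/(1 - 9) ≡ 1/3 mod 11. 3⁻¹ ≡ 4 (mod 11) since 3·4 = 12 ≡ 1, so λ ≡ 4.
  x = λ² - 9 - 1 = 16 - 10 ≡ 6; y = λ·(9 - 6) - 2 ≡ 10. → (6, 10)
7Q: (6, 10) + (1, 3). λ = (3 - 10)/(1 - 6) ≡ 4/6 mod 11. 6⁻¹ ≡ 2 (mod 11) since 6·2 = 12 ≡ 1, so λ ≡ 8.
  x = λ² - 6 - 1 = 64 - 7 ≡ 2; y = λ·(6 - 2) - 10 ≡ 0. → (2, 0)
8Q: (2, 0) + (1, 3). λ = (3 - 0)/(1 - 2) ≡ 3/10 mod 11. 10⁻¹ ≡ 10 (mod 11) since 10·10 = 100 ≡ 1, so λ ≡ 8.
  x = λ² - 2 - 1 = 64 - 3 ≡ 6; y = λ·(2 - 6) - 0 ≡ 1. → (6, 1)
9Q: (6, 1) + (1, 3). λ = (3 - 1)/(1 - 6) ≡ 2/6 mod 11. 6⁻¹ ≡ 2 (mod 11) since 6·2 = 12 ≡ 1, so λ ≡ 4.
  x = λ² - 6 - 1 = 16 - 7 ≡ 9; y = λ·(6 - 9) - 1 ≡ 9. → (9, 9)
10Q: (9, 9) + (1, 3). λ = (3 - 9)/(1 - 9) ≡ 5/3 mod 11. 3⁻¹ ≡ 4 (mod 11) since 3·4 = 12 ≡ 1, so λ ≡ 9.
  x = λ² - 9 - 1 = 81 - 10 ≡ 5; y = λ·(9 - 5) - 9 ≡ 5. → (5, 5)
11Q: (5, 5) + (1, 3). λ = (3 - 5)/(1 - 5) ≡ 9/7 mod 11. 7⁻¹ ≡ 8 (mod 11), so λ ≡ 6.
  x = λ² - 5 - 1 = 36 - 6 ≡ 8; y = λ·(5 - 8) - 5 ≡ 10. → (8, 10)
12Q: (8, 10) + (1, 3). λ = (3 - 10)/(1 - 8) ≡ 4/4 mod 11. 4⁻¹ ≡ 3 (mod 11), so λ ≡ 1.
  x = λ² - 8 - 1 = 1 - 9 ≡ 3; y = λ·(8 - 3) - 10 ≡ 6. → (3, 6)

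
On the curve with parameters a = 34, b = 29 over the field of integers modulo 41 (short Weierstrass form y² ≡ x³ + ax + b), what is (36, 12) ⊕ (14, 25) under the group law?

(16, 6)

(36, 12) + (14, 25). λ = (25 - 12)/(14 - 36) ≡ 13/19 mod 41. 19⁻¹ ≡ 13 (mod 41) since 19·13 = 247 ≡ 1, so λ ≡ 5.
  x = λ² - 36 - 14 = 25 - 50 ≡ 16; y = λ·(36 - 16) - 12 ≡ 6. → (16, 6)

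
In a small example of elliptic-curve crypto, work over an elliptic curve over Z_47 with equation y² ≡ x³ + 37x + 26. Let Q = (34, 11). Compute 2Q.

(21, 37)

tangent at (34, 11): λ = (3·34² + 37)/(2·11) ≡ 27/22. 22⁻¹ ≡ 15 (mod 47), so λ ≡ 27·15 ≡ 29.
  x = λ² - 34 - 34 = 841 - 68 ≡ 21; y = λ·(34 - 21) - 11 ≡ 37. → (21, 37)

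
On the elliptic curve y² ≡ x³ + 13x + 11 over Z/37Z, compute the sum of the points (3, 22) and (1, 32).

(21, 31)

(3, 22) + (1, 32). λ = (32 - 22)/(1 - 3) ≡ 10/35 mod 37. 35⁻¹ ≡ 18 (mod 37), so λ ≡ 32.
  x = λ² - 3 - 1 = 1024 - 4 ≡ 21; y = λ·(3 - 21) - 22 ≡ 31. → (21, 31)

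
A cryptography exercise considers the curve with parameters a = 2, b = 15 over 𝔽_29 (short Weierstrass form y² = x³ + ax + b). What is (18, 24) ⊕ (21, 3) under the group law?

(10, 7)

(18, 24) + (21, 3). λ = (3 - 24)/(21 - 18) ≡ 8/3 mod 29. 3⁻¹ ≡ 10 (mod 29), so λ ≡ 22.
  x = λ² - 18 - 21 = 484 - 39 ≡ 10; y = λ·(18 - 10) - 24 ≡ 7. → (10, 7)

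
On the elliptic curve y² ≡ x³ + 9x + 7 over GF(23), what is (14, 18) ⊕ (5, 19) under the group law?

(14, 18) + (5, 19). λ = (19 - 18)/(5 - 14) ≡ 1/14 mod 23. 14⁻¹ ≡ 5 (mod 23) since 14·5 = 70 ≡ 1, so λ ≡ 5.
  x = λ² - 14 - 5 = 25 - 19 ≡ 6; y = λ·(14 - 6) - 18 ≡ 22. → (6, 22)

(6, 22)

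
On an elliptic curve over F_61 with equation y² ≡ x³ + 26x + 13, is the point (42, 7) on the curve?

y² = 7² ≡ 49; x³ + 26x + 13 = 75193 ≡ 41 (mod 61). 49 ≠ 41.

no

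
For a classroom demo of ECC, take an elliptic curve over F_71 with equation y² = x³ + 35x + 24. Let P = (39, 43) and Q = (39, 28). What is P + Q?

O

The two points share x = 39 and their y-coordinates satisfy 43 + 28 ≡ 0 (mod 71), so they are inverses. Their sum is the point at infinity.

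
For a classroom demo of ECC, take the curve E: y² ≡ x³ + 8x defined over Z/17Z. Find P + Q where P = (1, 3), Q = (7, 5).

(11, 5)

(1, 3) + (7, 5). λ = (5 - 3)/(7 - 1) ≡ 2/6 mod 17. 6⁻¹ ≡ 3 (mod 17), so λ ≡ 6.
  x = λ² - 1 - 7 = 36 - 8 ≡ 11; y = λ·(1 - 11) - 3 ≡ 5. → (11, 5)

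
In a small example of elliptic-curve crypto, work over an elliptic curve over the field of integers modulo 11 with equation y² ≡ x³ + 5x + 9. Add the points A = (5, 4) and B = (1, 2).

(8, 0)

(5, 4) + (1, 2). λ = (2 - 4)/(1 - 5) ≡ 9/7 mod 11. 7⁻¹ ≡ 8 (mod 11) since 7·8 = 56 ≡ 1, so λ ≡ 6.
  x = λ² - 5 - 1 = 36 - 6 ≡ 8; y = λ·(5 - 8) - 4 ≡ 0. → (8, 0)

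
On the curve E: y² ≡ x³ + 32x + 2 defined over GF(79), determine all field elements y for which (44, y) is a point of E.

22, 57

x³ + 32x + 2 = 86594 ≡ 10 (mod 79).
Square roots of 10 mod 79: 22 and 57 (since 22² = 484 ≡ 10).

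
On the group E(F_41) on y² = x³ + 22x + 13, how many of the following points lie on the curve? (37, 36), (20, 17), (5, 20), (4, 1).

2

(37, 36): 36² ≡ 25, rhs ≡ 25 → on.
(20, 17): 17² ≡ 2, rhs ≡ 7 → off.
(5, 20): 20² ≡ 31, rhs ≡ 2 → off.
(4, 1): 1² ≡ 1, rhs ≡ 1 → on.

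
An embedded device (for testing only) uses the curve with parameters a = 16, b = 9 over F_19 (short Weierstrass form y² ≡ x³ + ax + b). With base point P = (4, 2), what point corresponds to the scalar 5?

(5, 9)

Double-and-add on 5 = (101)₂. Start with P = (4, 2) for the leading 1-bit.
double: tangent at (4, 2): λ = (3·4² + 16)/(2·2) ≡ 7/4. 4⁻¹ ≡ 5 (mod 19) since 4·5 = 20 ≡ 1, so λ ≡ 7·5 ≡ 16.
  x = λ² - 4 - 4 = 256 - 8 ≡ 1; y = λ·(4 - 1) - 2 ≡ 8. → (1, 8)
double: tangent at (1, 8): λ = (3·1² + 16)/(2·8) ≡ 0/16. 16⁻¹ ≡ 6 (mod 19), so λ ≡ 0·6 ≡ 0.
  x = λ² - 1 - 1 = 0 - 2 ≡ 17; y = λ·(1 - 17) - 8 ≡ 11. → (17, 11)
add P: (17, 11) + (4, 2). λ = (2 - 11)/(4 - 17) ≡ 10/6 mod 19. 6⁻¹ ≡ 16 (mod 19), so λ ≡ 8.
  x = λ² - 17 - 4 = 64 - 21 ≡ 5; y = λ·(17 - 5) - 11 ≡ 9. → (5, 9)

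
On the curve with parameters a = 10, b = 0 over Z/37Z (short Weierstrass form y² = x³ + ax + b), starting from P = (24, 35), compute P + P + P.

Repeated addition: build up to 3P.
2P: tangent at (24, 35): λ = (3·24² + 10)/(2·35) ≡ 36/33. 33⁻¹ ≡ 9 (mod 37), so λ ≡ 36·9 ≡ 28.
  x = λ² - 24 - 24 = 784 - 48 ≡ 33; y = λ·(24 - 33) - 35 ≡ 9. → (33, 9)
3P: (33, 9) + (24, 35). λ = (35 - 9)/(24 - 33) ≡ 26/28 mod 37. 28⁻¹ ≡ 4 (mod 37) since 28·4 = 112 ≡ 1, so λ ≡ 30.
  x = λ² - 33 - 24 = 900 - 57 ≡ 29; y = λ·(33 - 29) - 9 ≡ 0. → (29, 0)

(29, 0)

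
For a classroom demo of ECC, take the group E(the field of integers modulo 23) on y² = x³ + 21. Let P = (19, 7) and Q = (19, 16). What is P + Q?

The two points share x = 19 and their y-coordinates satisfy 7 + 16 ≡ 0 (mod 23), so they are inverses. Their sum is O.

O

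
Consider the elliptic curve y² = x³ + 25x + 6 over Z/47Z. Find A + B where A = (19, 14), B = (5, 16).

(19, 14) + (5, 16). λ = (16 - 14)/(5 - 19) ≡ 2/33 mod 47. 33⁻¹ ≡ 10 (mod 47), so λ ≡ 20.
  x = λ² - 19 - 5 = 400 - 24 ≡ 0; y = λ·(19 - 0) - 14 ≡ 37. → (0, 37)

(0, 37)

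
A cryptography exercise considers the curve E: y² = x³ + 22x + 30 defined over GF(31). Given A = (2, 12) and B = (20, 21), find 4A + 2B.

First 4A:
Double-and-add on 4 = (100)₂. Start with A = (2, 12) for the leading 1-bit.
double: tangent at (2, 12): λ = (3·2² + 22)/(2·12) ≡ 3/24. 24⁻¹ ≡ 22 (mod 31) since 24·22 = 528 ≡ 1, so λ ≡ 3·22 ≡ 4.
  x = λ² - 2 - 2 = 16 - 4 ≡ 12; y = λ·(2 - 12) - 12 ≡ 10. → (12, 10)
double: tangent at (12, 10): λ = (3·12² + 22)/(2·10) ≡ 20/20. 20⁻¹ ≡ 14 (mod 31), so λ ≡ 20·14 ≡ 1.
  x = λ² - 12 - 12 = 1 - 24 ≡ 8; y = λ·(12 - 8) - 10 ≡ 25. → (8, 25)
4A = (8, 25).
Next 2B:
Repeated addition: build up to 2B.
2B: tangent at (20, 21): λ = (3·20² + 22)/(2·21) ≡ 13/11. 11⁻¹ ≡ 17 (mod 31), so λ ≡ 13·17 ≡ 4.
  x = λ² - 20 - 20 = 16 - 40 ≡ 7; y = λ·(20 - 7) - 21 ≡ 0. → (7, 0)
2B = (7, 0).
Finally 4A + 2B:
(8, 25) + (7, 0). λ = (0 - 25)/(7 - 8) ≡ 6/30 mod 31. 30⁻¹ ≡ 30 (mod 31), so λ ≡ 25.
  x = λ² - 8 - 7 = 625 - 15 ≡ 21; y = λ·(8 - 21) - 25 ≡ 22. → (21, 22)

(21, 22)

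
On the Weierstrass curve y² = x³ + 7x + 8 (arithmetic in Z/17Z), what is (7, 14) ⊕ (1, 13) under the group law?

(7, 14) + (1, 13). λ = (13 - 14)/(1 - 7) ≡ 16/11 mod 17. 11⁻¹ ≡ 14 (mod 17) since 11·14 = 154 ≡ 1, so λ ≡ 3.
  x = λ² - 7 - 1 = 9 - 8 ≡ 1; y = λ·(7 - 1) - 14 ≡ 4. → (1, 4)

(1, 4)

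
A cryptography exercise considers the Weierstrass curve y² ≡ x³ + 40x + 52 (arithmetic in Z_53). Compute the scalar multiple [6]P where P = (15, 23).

(8, 6)

Double-and-add on 6 = (110)₂. Start with P = (15, 23) for the leading 1-bit.
double: tangent at (15, 23): λ = (3·15² + 40)/(2·23) ≡ 26/46. 46⁻¹ ≡ 15 (mod 53), so λ ≡ 26·15 ≡ 19.
  x = λ² - 15 - 15 = 361 - 30 ≡ 13; y = λ·(15 - 13) - 23 ≡ 15. → (13, 15)
add P: (13, 15) + (15, 23). λ = (23 - 15)/(15 - 13) ≡ 8/2 mod 53. 2⁻¹ ≡ 27 (mod 53), so λ ≡ 4.
  x = λ² - 13 - 15 = 16 - 28 ≡ 41; y = λ·(13 - 41) - 15 ≡ 32. → (41, 32)
double: tangent at (41, 32): λ = (3·41² + 40)/(2·32) ≡ 48/11. 11⁻¹ ≡ 29 (mod 53) since 11·29 = 319 ≡ 1, so λ ≡ 48·29 ≡ 14.
  x = λ² - 41 - 41 = 196 - 82 ≡ 8; y = λ·(41 - 8) - 32 ≡ 6. → (8, 6)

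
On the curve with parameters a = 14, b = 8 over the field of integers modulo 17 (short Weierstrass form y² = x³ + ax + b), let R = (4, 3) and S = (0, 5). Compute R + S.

(9, 8)

(4, 3) + (0, 5). λ = (5 - 3)/(0 - 4) ≡ 2/13 mod 17. 13⁻¹ ≡ 4 (mod 17), so λ ≡ 8.
  x = λ² - 4 - 0 = 64 - 4 ≡ 9; y = λ·(4 - 9) - 3 ≡ 8. → (9, 8)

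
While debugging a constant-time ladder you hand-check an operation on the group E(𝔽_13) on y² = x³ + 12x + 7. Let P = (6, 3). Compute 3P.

(5, 7)

Repeated addition: build up to 3P.
2P: tangent at (6, 3): λ = (3·6² + 12)/(2·3) ≡ 3/6. 6⁻¹ ≡ 11 (mod 13) since 6·11 = 66 ≡ 1, so λ ≡ 3·11 ≡ 7.
  x = λ² - 6 - 6 = 49 - 12 ≡ 11; y = λ·(6 - 11) - 3 ≡ 1. → (11, 1)
3P: (11, 1) + (6, 3). λ = (3 - 1)/(6 - 11) ≡ 2/8 mod 13. 8⁻¹ ≡ 5 (mod 13), so λ ≡ 10.
  x = λ² - 11 - 6 = 100 - 17 ≡ 5; y = λ·(11 - 5) - 1 ≡ 7. → (5, 7)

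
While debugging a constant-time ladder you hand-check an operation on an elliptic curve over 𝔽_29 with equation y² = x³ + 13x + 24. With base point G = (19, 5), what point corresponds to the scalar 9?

Repeated addition: build up to 9G.
2G: tangent at (19, 5): λ = (3·19² + 13)/(2·5) ≡ 23/10. 10⁻¹ ≡ 3 (mod 29), so λ ≡ 23·3 ≡ 11.
  x = λ² - 19 - 19 = 121 - 38 ≡ 25; y = λ·(19 - 25) - 5 ≡ 16. → (25, 16)
3G: (25, 16) + (19, 5). λ = (5 - 16)/(19 - 25) ≡ 18/23 mod 29. 23⁻¹ ≡ 24 (mod 29) since 23·24 = 552 ≡ 1, so λ ≡ 26.
  x = λ² - 25 - 19 = 676 - 44 ≡ 23; y = λ·(25 - 23) - 16 ≡ 7. → (23, 7)
4G: (23, 7) + (19, 5). λ = (5 - 7)/(19 - 23) ≡ 27/25 mod 29. 25⁻¹ ≡ 7 (mod 29) since 25·7 = 175 ≡ 1, so λ ≡ 15.
  x = λ² - 23 - 19 = 225 - 42 ≡ 9; y = λ·(23 - 9) - 7 ≡ 0. → (9, 0)
5G: (9, 0) + (19, 5). λ = (5 - 0)/(19 - 9) ≡ 5/10 mod 29. 10⁻¹ ≡ 3 (mod 29), so λ ≡ 15.
  x = λ² - 9 - 19 = 225 - 28 ≡ 23; y = λ·(9 - 23) - 0 ≡ 22. → (23, 22)
6G: (23, 22) + (19, 5). λ = (5 - 22)/(19 - 23) ≡ 12/25 mod 29. 25⁻¹ ≡ 7 (mod 29) since 25·7 = 175 ≡ 1, so λ ≡ 26.
  x = λ² - 23 - 19 = 676 - 42 ≡ 25; y = λ·(23 - 25) - 22 ≡ 13. → (25, 13)
7G: (25, 13) + (19, 5). λ = (5 - 13)/(19 - 25) ≡ 21/23 mod 29. 23⁻¹ ≡ 24 (mod 29) since 23·24 = 552 ≡ 1, so λ ≡ 11.
  x = λ² - 25 - 19 = 121 - 44 ≡ 19; y = λ·(25 - 19) - 13 ≡ 24. → (19, 24)
8G: (19, 24) + (19, 5): same x and y₁ ≡ -y₂, so the sum is 𝒪.
9G: 𝒪 + (19, 5) = (19, 5) (identity).

(19, 5)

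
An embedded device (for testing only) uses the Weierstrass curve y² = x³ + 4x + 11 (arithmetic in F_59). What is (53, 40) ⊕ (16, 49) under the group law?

(41, 40)

(53, 40) + (16, 49). λ = (49 - 40)/(16 - 53) ≡ 9/22 mod 59. 22⁻¹ ≡ 51 (mod 59), so λ ≡ 46.
  x = λ² - 53 - 16 = 2116 - 69 ≡ 41; y = λ·(53 - 41) - 40 ≡ 40. → (41, 40)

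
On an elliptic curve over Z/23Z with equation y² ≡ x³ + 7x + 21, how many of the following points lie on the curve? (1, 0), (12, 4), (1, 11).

2

(1, 0): 0² ≡ 0, rhs ≡ 6 → off.
(12, 4): 4² ≡ 16, rhs ≡ 16 → on.
(1, 11): 11² ≡ 6, rhs ≡ 6 → on.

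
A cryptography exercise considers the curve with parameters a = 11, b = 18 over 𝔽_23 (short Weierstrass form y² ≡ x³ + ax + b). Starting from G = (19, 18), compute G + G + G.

(22, 11)

Repeated addition: build up to 3G.
2G: tangent at (19, 18): λ = (3·19² + 11)/(2·18) ≡ 13/13. 13⁻¹ ≡ 16 (mod 23) since 13·16 = 208 ≡ 1, so λ ≡ 13·16 ≡ 1.
  x = λ² - 19 - 19 = 1 - 38 ≡ 9; y = λ·(19 - 9) - 18 ≡ 15. → (9, 15)
3G: (9, 15) + (19, 18). λ = (18 - 15)/(19 - 9) ≡ 3/10 mod 23. 10⁻¹ ≡ 7 (mod 23), so λ ≡ 21.
  x = λ² - 9 - 19 = 441 - 28 ≡ 22; y = λ·(9 - 22) - 15 ≡ 11. → (22, 11)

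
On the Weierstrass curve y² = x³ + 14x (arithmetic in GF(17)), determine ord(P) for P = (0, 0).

2P: (0, 0) + (0, 0): same x and y₁ ≡ -y₂, so the sum is O.
2P = O, so the order is 2.

2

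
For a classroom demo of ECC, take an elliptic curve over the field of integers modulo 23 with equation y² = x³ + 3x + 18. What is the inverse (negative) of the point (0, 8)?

-(0, 8) = (0, -8 mod 23) = (0, 15).

(0, 15)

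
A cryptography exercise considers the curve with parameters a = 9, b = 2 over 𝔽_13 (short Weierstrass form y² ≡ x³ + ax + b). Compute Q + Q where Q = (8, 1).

tangent at (8, 1): λ = (3·8² + 9)/(2·1) ≡ 6/2. 2⁻¹ ≡ 7 (mod 13) since 2·7 = 14 ≡ 1, so λ ≡ 6·7 ≡ 3.
  x = λ² - 8 - 8 = 9 - 16 ≡ 6; y = λ·(8 - 6) - 1 ≡ 5. → (6, 5)

(6, 5)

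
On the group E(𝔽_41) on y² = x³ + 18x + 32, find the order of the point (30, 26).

2P: tangent at (30, 26): λ = (3·30² + 18)/(2·26) ≡ 12/11. 11⁻¹ ≡ 15 (mod 41), so λ ≡ 12·15 ≡ 16.
  x = λ² - 30 - 30 = 256 - 60 ≡ 32; y = λ·(30 - 32) - 26 ≡ 24. → (32, 24)
3P: (32, 24) + (30, 26). λ = (26 - 24)/(30 - 32) ≡ 2/39 mod 41. 39⁻¹ ≡ 20 (mod 41) since 39·20 = 780 ≡ 1, so λ ≡ 40.
  x = λ² - 32 - 30 = 1600 - 62 ≡ 21; y = λ·(32 - 21) - 24 ≡ 6. → (21, 6)
4P: (21, 6) + (30, 26). λ = (26 - 6)/(30 - 21) ≡ 20/9 mod 41. 9⁻¹ ≡ 32 (mod 41), so λ ≡ 25.
  x = λ² - 21 - 30 = 625 - 51 ≡ 0; y = λ·(21 - 0) - 6 ≡ 27. → (0, 27)
5P: (0, 27) + (30, 26). λ = (26 - 27)/(30 - 0) ≡ 40/30 mod 41. 30⁻¹ ≡ 26 (mod 41), so λ ≡ 15.
  x = λ² - 0 - 30 = 225 - 30 ≡ 31; y = λ·(0 - 31) - 27 ≡ 0. → (31, 0)
6P: (31, 0) + (30, 26). λ = (26 - 0)/(30 - 31) ≡ 26/40 mod 41. 40⁻¹ ≡ 40 (mod 41) since 40·40 = 1600 ≡ 1, so λ ≡ 15.
  x = λ² - 31 - 30 = 225 - 61 ≡ 0; y = λ·(31 - 0) - 0 ≡ 14. → (0, 14)
7P: (0, 14) + (30, 26). λ = (26 - 14)/(30 - 0) ≡ 12/30 mod 41. 30⁻¹ ≡ 26 (mod 41) since 30·26 = 780 ≡ 1, so λ ≡ 25.
  x = λ² - 0 - 30 = 625 - 30 ≡ 21; y = λ·(0 - 21) - 14 ≡ 35. → (21, 35)
8P: (21, 35) + (30, 26). λ = (26 - 35)/(30 - 21) ≡ 32/9 mod 41. 9⁻¹ ≡ 32 (mod 41), so λ ≡ 40.
  x = λ² - 21 - 30 = 1600 - 51 ≡ 32; y = λ·(21 - 32) - 35 ≡ 17. → (32, 17)
9P: (32, 17) + (30, 26). λ = (26 - 17)/(30 - 32) ≡ 9/39 mod 41. 39⁻¹ ≡ 20 (mod 41), so λ ≡ 16.
  x = λ² - 32 - 30 = 256 - 62 ≡ 30; y = λ·(32 - 30) - 17 ≡ 15. → (30, 15)
10P: (30, 15) + (30, 26): same x and y₁ ≡ -y₂, so the sum is O.
10P = O, so the order is 10.

10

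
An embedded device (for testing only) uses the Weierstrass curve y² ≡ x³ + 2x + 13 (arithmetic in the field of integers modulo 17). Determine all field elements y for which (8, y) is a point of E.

x³ + 2x + 13 = 541 ≡ 14 (mod 17).
14 is a non-residue mod 17; no y exists.

none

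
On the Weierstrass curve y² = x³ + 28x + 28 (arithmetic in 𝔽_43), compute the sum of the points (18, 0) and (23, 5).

(18, 0) + (23, 5). λ = (5 - 0)/(23 - 18) ≡ 5/5 mod 43. 5⁻¹ ≡ 26 (mod 43), so λ ≡ 1.
  x = λ² - 18 - 23 = 1 - 41 ≡ 3; y = λ·(18 - 3) - 0 ≡ 15. → (3, 15)

(3, 15)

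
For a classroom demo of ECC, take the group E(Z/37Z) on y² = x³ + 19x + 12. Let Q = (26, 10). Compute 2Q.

(12, 28)

tangent at (26, 10): λ = (3·26² + 19)/(2·10) ≡ 12/20. 20⁻¹ ≡ 13 (mod 37), so λ ≡ 12·13 ≡ 8.
  x = λ² - 26 - 26 = 64 - 52 ≡ 12; y = λ·(26 - 12) - 10 ≡ 28. → (12, 28)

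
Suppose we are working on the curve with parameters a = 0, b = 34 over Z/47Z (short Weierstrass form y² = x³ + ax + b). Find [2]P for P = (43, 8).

(17, 23)

tangent at (43, 8): λ = (3·43² + 0)/(2·8) ≡ 1/16. 16⁻¹ ≡ 3 (mod 47), so λ ≡ 1·3 ≡ 3.
  x = λ² - 43 - 43 = 9 - 86 ≡ 17; y = λ·(43 - 17) - 8 ≡ 23. → (17, 23)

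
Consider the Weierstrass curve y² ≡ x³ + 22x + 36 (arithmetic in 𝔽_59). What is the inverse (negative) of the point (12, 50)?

-(12, 50) = (12, -50 mod 59) = (12, 9).

(12, 9)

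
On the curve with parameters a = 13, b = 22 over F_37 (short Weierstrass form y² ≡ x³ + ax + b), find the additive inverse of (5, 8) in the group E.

-(5, 8) = (5, -8 mod 37) = (5, 29).

(5, 29)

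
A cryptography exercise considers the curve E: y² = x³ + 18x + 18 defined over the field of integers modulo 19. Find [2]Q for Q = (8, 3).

(12, 9)

tangent at (8, 3): λ = (3·8² + 18)/(2·3) ≡ 1/6. 6⁻¹ ≡ 16 (mod 19) since 6·16 = 96 ≡ 1, so λ ≡ 1·16 ≡ 16.
  x = λ² - 8 - 8 = 256 - 16 ≡ 12; y = λ·(8 - 12) - 3 ≡ 9. → (12, 9)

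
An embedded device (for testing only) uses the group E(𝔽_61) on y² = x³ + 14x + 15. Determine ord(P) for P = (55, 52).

2P: tangent at (55, 52): λ = (3·55² + 14)/(2·52) ≡ 0/43. 43⁻¹ ≡ 44 (mod 61) since 43·44 = 1892 ≡ 1, so λ ≡ 0·44 ≡ 0.
  x = λ² - 55 - 55 = 0 - 110 ≡ 12; y = λ·(55 - 12) - 52 ≡ 9. → (12, 9)
3P: (12, 9) + (55, 52). λ = (52 - 9)/(55 - 12) ≡ 43/43 mod 61. 43⁻¹ ≡ 44 (mod 61) since 43·44 = 1892 ≡ 1, so λ ≡ 1.
  x = λ² - 12 - 55 = 1 - 67 ≡ 56; y = λ·(12 - 56) - 9 ≡ 8. → (56, 8)
4P: (56, 8) + (55, 52). λ = (52 - 8)/(55 - 56) ≡ 44/60 mod 61. 60⁻¹ ≡ 60 (mod 61) since 60·60 = 3600 ≡ 1, so λ ≡ 17.
  x = λ² - 56 - 55 = 289 - 111 ≡ 56; y = λ·(56 - 56) - 8 ≡ 53. → (56, 53)
5P: (56, 53) + (55, 52). λ = (52 - 53)/(55 - 56) ≡ 60/60 mod 61. 60⁻¹ ≡ 60 (mod 61), so λ ≡ 1.
  x = λ² - 56 - 55 = 1 - 111 ≡ 12; y = λ·(56 - 12) - 53 ≡ 52. → (12, 52)
6P: (12, 52) + (55, 52). λ = (52 - 52)/(55 - 12) ≡ 0/43 mod 61. 43⁻¹ ≡ 44 (mod 61) since 43·44 = 1892 ≡ 1, so λ ≡ 0.
  x = λ² - 12 - 55 = 0 - 67 ≡ 55; y = λ·(12 - 55) - 52 ≡ 9. → (55, 9)
7P: (55, 9) + (55, 52): same x and y₁ ≡ -y₂, so the sum is 𝒪.
7P = 𝒪, so the order is 7.

7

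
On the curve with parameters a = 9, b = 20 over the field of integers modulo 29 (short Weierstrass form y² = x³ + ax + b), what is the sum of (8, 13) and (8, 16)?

The two points share x = 8 and their y-coordinates satisfy 13 + 16 ≡ 0 (mod 29), so they are inverses. Their sum is the point at infinity.

O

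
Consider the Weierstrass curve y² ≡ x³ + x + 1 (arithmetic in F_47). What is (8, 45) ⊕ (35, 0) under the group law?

(12, 40)

(8, 45) + (35, 0). λ = (0 - 45)/(35 - 8) ≡ 2/27 mod 47. 27⁻¹ ≡ 7 (mod 47), so λ ≡ 14.
  x = λ² - 8 - 35 = 196 - 43 ≡ 12; y = λ·(8 - 12) - 45 ≡ 40. → (12, 40)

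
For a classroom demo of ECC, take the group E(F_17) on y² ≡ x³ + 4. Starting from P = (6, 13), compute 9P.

O

Repeated addition: build up to 9P.
2P: tangent at (6, 13): λ = (3·6² + 0)/(2·13) ≡ 6/9. 9⁻¹ ≡ 2 (mod 17) since 9·2 = 18 ≡ 1, so λ ≡ 6·2 ≡ 12.
  x = λ² - 6 - 6 = 144 - 12 ≡ 13; y = λ·(6 - 13) - 13 ≡ 5. → (13, 5)
3P: (13, 5) + (6, 13). λ = (13 - 5)/(6 - 13) ≡ 8/10 mod 17. 10⁻¹ ≡ 12 (mod 17) since 10·12 = 120 ≡ 1, so λ ≡ 11.
  x = λ² - 13 - 6 = 121 - 19 ≡ 0; y = λ·(13 - 0) - 5 ≡ 2. → (0, 2)
4P: (0, 2) + (6, 13). λ = (13 - 2)/(6 - 0) ≡ 11/6 mod 17. 6⁻¹ ≡ 3 (mod 17), so λ ≡ 16.
  x = λ² - 0 - 6 = 256 - 6 ≡ 12; y = λ·(0 - 12) - 2 ≡ 10. → (12, 10)
5P: (12, 10) + (6, 13). λ = (13 - 10)/(6 - 12) ≡ 3/11 mod 17. 11⁻¹ ≡ 14 (mod 17), so λ ≡ 8.
  x = λ² - 12 - 6 = 64 - 18 ≡ 12; y = λ·(12 - 12) - 10 ≡ 7. → (12, 7)
6P: (12, 7) + (6, 13). λ = (13 - 7)/(6 - 12) ≡ 6/11 mod 17. 11⁻¹ ≡ 14 (mod 17), so λ ≡ 16.
  x = λ² - 12 - 6 = 256 - 18 ≡ 0; y = λ·(12 - 0) - 7 ≡ 15. → (0, 15)
7P: (0, 15) + (6, 13). λ = (13 - 15)/(6 - 0) ≡ 15/6 mod 17. 6⁻¹ ≡ 3 (mod 17), so λ ≡ 11.
  x = λ² - 0 - 6 = 121 - 6 ≡ 13; y = λ·(0 - 13) - 15 ≡ 12. → (13, 12)
8P: (13, 12) + (6, 13). λ = (13 - 12)/(6 - 13) ≡ 1/10 mod 17. 10⁻¹ ≡ 12 (mod 17), so λ ≡ 12.
  x = λ² - 13 - 6 = 144 - 19 ≡ 6; y = λ·(13 - 6) - 12 ≡ 4. → (6, 4)
9P: (6, 4) + (6, 13): same x and y₁ ≡ -y₂, so the sum is O.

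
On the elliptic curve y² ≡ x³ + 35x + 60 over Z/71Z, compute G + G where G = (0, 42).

(48, 9)

tangent at (0, 42): λ = (3·0² + 35)/(2·42) ≡ 35/13. 13⁻¹ ≡ 11 (mod 71) since 13·11 = 143 ≡ 1, so λ ≡ 35·11 ≡ 30.
  x = λ² - 0 - 0 = 900 - 0 ≡ 48; y = λ·(0 - 48) - 42 ≡ 9. → (48, 9)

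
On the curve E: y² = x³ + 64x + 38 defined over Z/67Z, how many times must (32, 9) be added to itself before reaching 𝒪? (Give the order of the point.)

2P: tangent at (32, 9): λ = (3·32² + 64)/(2·9) ≡ 54/18. 18⁻¹ ≡ 41 (mod 67), so λ ≡ 54·41 ≡ 3.
  x = λ² - 32 - 32 = 9 - 64 ≡ 12; y = λ·(32 - 12) - 9 ≡ 51. → (12, 51)
3P: (12, 51) + (32, 9). λ = (9 - 51)/(32 - 12) ≡ 25/20 mod 67. 20⁻¹ ≡ 57 (mod 67) since 20·57 = 1140 ≡ 1, so λ ≡ 18.
  x = λ² - 12 - 32 = 324 - 44 ≡ 12; y = λ·(12 - 12) - 51 ≡ 16. → (12, 16)
4P: (12, 16) + (32, 9). λ = (9 - 16)/(32 - 12) ≡ 60/20 mod 67. 20⁻¹ ≡ 57 (mod 67), so λ ≡ 3.
  x = λ² - 12 - 32 = 9 - 44 ≡ 32; y = λ·(12 - 32) - 16 ≡ 58. → (32, 58)
5P: (32, 58) + (32, 9): same x and y₁ ≡ -y₂, so the sum is 𝒪.
5P = 𝒪, so the order is 5.

5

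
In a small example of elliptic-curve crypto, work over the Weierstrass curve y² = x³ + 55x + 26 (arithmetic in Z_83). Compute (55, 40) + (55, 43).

O

The two points share x = 55 and their y-coordinates satisfy 40 + 43 ≡ 0 (mod 83), so they are inverses. Their sum is ∞.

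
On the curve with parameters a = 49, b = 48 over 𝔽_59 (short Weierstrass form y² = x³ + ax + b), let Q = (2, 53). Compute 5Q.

(32, 20)

Repeated addition: build up to 5Q.
2Q: tangent at (2, 53): λ = (3·2² + 49)/(2·53) ≡ 2/47. 47⁻¹ ≡ 54 (mod 59), so λ ≡ 2·54 ≡ 49.
  x = λ² - 2 - 2 = 2401 - 4 ≡ 37; y = λ·(2 - 37) - 53 ≡ 2. → (37, 2)
3Q: (37, 2) + (2, 53). λ = (53 - 2)/(2 - 37) ≡ 51/24 mod 59. 24⁻¹ ≡ 32 (mod 59), so λ ≡ 39.
  x = λ² - 37 - 2 = 1521 - 39 ≡ 7; y = λ·(37 - 7) - 2 ≡ 47. → (7, 47)
4Q: (7, 47) + (2, 53). λ = (53 - 47)/(2 - 7) ≡ 6/54 mod 59. 54⁻¹ ≡ 47 (mod 59) since 54·47 = 2538 ≡ 1, so λ ≡ 46.
  x = λ² - 7 - 2 = 2116 - 9 ≡ 42; y = λ·(7 - 42) - 47 ≡ 54. → (42, 54)
5Q: (42, 54) + (2, 53). λ = (53 - 54)/(2 - 42) ≡ 58/19 mod 59. 19⁻¹ ≡ 28 (mod 59), so λ ≡ 31.
  x = λ² - 42 - 2 = 961 - 44 ≡ 32; y = λ·(42 - 32) - 54 ≡ 20. → (32, 20)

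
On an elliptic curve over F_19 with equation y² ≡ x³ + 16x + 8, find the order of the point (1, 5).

2P: tangent at (1, 5): λ = (3·1² + 16)/(2·5) ≡ 0/10. 10⁻¹ ≡ 2 (mod 19), so λ ≡ 0·2 ≡ 0.
  x = λ² - 1 - 1 = 0 - 2 ≡ 17; y = λ·(1 - 17) - 5 ≡ 14. → (17, 14)
3P: (17, 14) + (1, 5). λ = (5 - 14)/(1 - 17) ≡ 10/3 mod 19. 3⁻¹ ≡ 13 (mod 19) since 3·13 = 39 ≡ 1, so λ ≡ 16.
  x = λ² - 17 - 1 = 256 - 18 ≡ 10; y = λ·(17 - 10) - 14 ≡ 3. → (10, 3)
4P: (10, 3) + (1, 5). λ = (5 - 3)/(1 - 10) ≡ 2/10 mod 19. 10⁻¹ ≡ 2 (mod 19) since 10·2 = 20 ≡ 1, so λ ≡ 4.
  x = λ² - 10 - 1 = 16 - 11 ≡ 5; y = λ·(10 - 5) - 3 ≡ 17. → (5, 17)
5P: (5, 17) + (1, 5). λ = (5 - 17)/(1 - 5) ≡ 7/15 mod 19. 15⁻¹ ≡ 14 (mod 19), so λ ≡ 3.
  x = λ² - 5 - 1 = 9 - 6 ≡ 3; y = λ·(5 - 3) - 17 ≡ 8. → (3, 8)
6P: (3, 8) + (1, 5). λ = (5 - 8)/(1 - 3) ≡ 16/17 mod 19. 17⁻¹ ≡ 9 (mod 19), so λ ≡ 11.
  x = λ² - 3 - 1 = 121 - 4 ≡ 3; y = λ·(3 - 3) - 8 ≡ 11. → (3, 11)
7P: (3, 11) + (1, 5). λ = (5 - 11)/(1 - 3) ≡ 13/17 mod 19. 17⁻¹ ≡ 9 (mod 19), so λ ≡ 3.
  x = λ² - 3 - 1 = 9 - 4 ≡ 5; y = λ·(3 - 5) - 11 ≡ 2. → (5, 2)
8P: (5, 2) + (1, 5). λ = (5 - 2)/(1 - 5) ≡ 3/15 mod 19. 15⁻¹ ≡ 14 (mod 19), so λ ≡ 4.
  x = λ² - 5 - 1 = 16 - 6 ≡ 10; y = λ·(5 - 10) - 2 ≡ 16. → (10, 16)
9P: (10, 16) + (1, 5). λ = (5 - 16)/(1 - 10) ≡ 8/10 mod 19. 10⁻¹ ≡ 2 (mod 19) since 10·2 = 20 ≡ 1, so λ ≡ 16.
  x = λ² - 10 - 1 = 256 - 11 ≡ 17; y = λ·(10 - 17) - 16 ≡ 5. → (17, 5)
10P: (17, 5) + (1, 5). λ = (5 - 5)/(1 - 17) ≡ 0/3 mod 19. 3⁻¹ ≡ 13 (mod 19), so λ ≡ 0.
  x = λ² - 17 - 1 = 0 - 18 ≡ 1; y = λ·(17 - 1) - 5 ≡ 14. → (1, 14)
11P: (1, 14) + (1, 5): same x and y₁ ≡ -y₂, so the sum is the point at infinity.
11P = the point at infinity, so the order is 11.

11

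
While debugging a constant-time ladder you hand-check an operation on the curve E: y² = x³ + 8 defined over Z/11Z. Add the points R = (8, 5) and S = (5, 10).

(8, 5) + (5, 10). λ = (10 - 5)/(5 - 8) ≡ 5/8 mod 11. 8⁻¹ ≡ 7 (mod 11), so λ ≡ 2.
  x = λ² - 8 - 5 = 4 - 13 ≡ 2; y = λ·(8 - 2) - 5 ≡ 7. → (2, 7)

(2, 7)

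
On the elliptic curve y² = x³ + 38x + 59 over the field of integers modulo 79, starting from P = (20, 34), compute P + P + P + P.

(67, 18)

Double-and-add on 4 = (100)₂. Start with P = (20, 34) for the leading 1-bit.
double: tangent at (20, 34): λ = (3·20² + 38)/(2·34) ≡ 53/68. 68⁻¹ ≡ 43 (mod 79), so λ ≡ 53·43 ≡ 67.
  x = λ² - 20 - 20 = 4489 - 40 ≡ 25; y = λ·(20 - 25) - 34 ≡ 26. → (25, 26)
double: tangent at (25, 26): λ = (3·25² + 38)/(2·26) ≡ 17/52. 52⁻¹ ≡ 38 (mod 79) since 52·38 = 1976 ≡ 1, so λ ≡ 17·38 ≡ 14.
  x = λ² - 25 - 25 = 196 - 50 ≡ 67; y = λ·(25 - 67) - 26 ≡ 18. → (67, 18)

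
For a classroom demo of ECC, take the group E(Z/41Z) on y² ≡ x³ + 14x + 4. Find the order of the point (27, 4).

2P: tangent at (27, 4): λ = (3·27² + 14)/(2·4) ≡ 28/8. 8⁻¹ ≡ 36 (mod 41), so λ ≡ 28·36 ≡ 24.
  x = λ² - 27 - 27 = 576 - 54 ≡ 30; y = λ·(27 - 30) - 4 ≡ 6. → (30, 6)
3P: (30, 6) + (27, 4). λ = (4 - 6)/(27 - 30) ≡ 39/38 mod 41. 38⁻¹ ≡ 27 (mod 41) since 38·27 = 1026 ≡ 1, so λ ≡ 28.
  x = λ² - 30 - 27 = 784 - 57 ≡ 30; y = λ·(30 - 30) - 6 ≡ 35. → (30, 35)
4P: (30, 35) + (27, 4). λ = (4 - 35)/(27 - 30) ≡ 10/38 mod 41. 38⁻¹ ≡ 27 (mod 41), so λ ≡ 24.
  x = λ² - 30 - 27 = 576 - 57 ≡ 27; y = λ·(30 - 27) - 35 ≡ 37. → (27, 37)
5P: (27, 37) + (27, 4): same x and y₁ ≡ -y₂, so the sum is 𝒪.
5P = 𝒪, so the order is 5.

5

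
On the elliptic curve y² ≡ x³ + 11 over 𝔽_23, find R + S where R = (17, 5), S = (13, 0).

(17, 5) + (13, 0). λ = (0 - 5)/(13 - 17) ≡ 18/19 mod 23. 19⁻¹ ≡ 17 (mod 23), so λ ≡ 7.
  x = λ² - 17 - 13 = 49 - 30 ≡ 19; y = λ·(17 - 19) - 5 ≡ 4. → (19, 4)

(19, 4)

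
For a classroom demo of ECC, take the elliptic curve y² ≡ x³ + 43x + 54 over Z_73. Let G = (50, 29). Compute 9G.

(10, 30)

Double-and-add on 9 = (1001)₂. Start with G = (50, 29) for the leading 1-bit.
double: tangent at (50, 29): λ = (3·50² + 43)/(2·29) ≡ 24/58. 58⁻¹ ≡ 34 (mod 73), so λ ≡ 24·34 ≡ 13.
  x = λ² - 50 - 50 = 169 - 100 ≡ 69; y = λ·(50 - 69) - 29 ≡ 16. → (69, 16)
double: tangent at (69, 16): λ = (3·69² + 43)/(2·16) ≡ 18/32. 32⁻¹ ≡ 16 (mod 73) since 32·16 = 512 ≡ 1, so λ ≡ 18·16 ≡ 69.
  x = λ² - 69 - 69 = 4761 - 138 ≡ 24; y = λ·(69 - 24) - 16 ≡ 23. → (24, 23)
double: tangent at (24, 23): λ = (3·24² + 43)/(2·23) ≡ 19/46. 46⁻¹ ≡ 27 (mod 73) since 46·27 = 1242 ≡ 1, so λ ≡ 19·27 ≡ 2.
  x = λ² - 24 - 24 = 4 - 48 ≡ 29; y = λ·(24 - 29) - 23 ≡ 40. → (29, 40)
add G: (29, 40) + (50, 29). λ = (29 - 40)/(50 - 29) ≡ 62/21 mod 73. 21⁻¹ ≡ 7 (mod 73) since 21·7 = 147 ≡ 1, so λ ≡ 69.
  x = λ² - 29 - 50 = 4761 - 79 ≡ 10; y = λ·(29 - 10) - 40 ≡ 30. → (10, 30)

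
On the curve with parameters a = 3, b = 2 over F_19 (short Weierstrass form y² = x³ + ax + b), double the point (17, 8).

tangent at (17, 8): λ = (3·17² + 3)/(2·8) ≡ 15/16. 16⁻¹ ≡ 6 (mod 19) since 16·6 = 96 ≡ 1, so λ ≡ 15·6 ≡ 14.
  x = λ² - 17 - 17 = 196 - 34 ≡ 10; y = λ·(17 - 10) - 8 ≡ 14. → (10, 14)

(10, 14)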